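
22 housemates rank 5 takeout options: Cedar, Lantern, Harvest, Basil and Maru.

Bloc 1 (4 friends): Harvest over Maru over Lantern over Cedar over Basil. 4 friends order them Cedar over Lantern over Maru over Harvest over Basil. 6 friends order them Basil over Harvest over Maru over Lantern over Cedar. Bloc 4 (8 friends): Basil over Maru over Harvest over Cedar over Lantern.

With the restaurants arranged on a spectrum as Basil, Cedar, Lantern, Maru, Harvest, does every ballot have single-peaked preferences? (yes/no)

Axis positions: Basil=1, Cedar=2, Lantern=3, Maru=4, Harvest=5.
Bloc 1 (peak Harvest at position 5): ranking walks positions 5-4-3-2-1, expanding outward from the peak — single-peaked.
Bloc 2 (peak Cedar at position 2): ranking walks positions 2-3-4-5-1, expanding outward from the peak — single-peaked.
Bloc 3: ranking walks positions 1-5-4-3-2; Harvest is ranked above Cedar even though Cedar lies between Harvest and the peak Basil on the axis — preferences dip and rise again. Not single-peaked.
Bloc 4: ranking walks positions 1-4-5-2-3; Maru is ranked above Cedar even though Cedar lies between Maru and the peak Basil on the axis — preferences dip and rise again. Not single-peaked.
Bloc 3 violates single-peakedness, so the profile is not single-peaked on this axis.

no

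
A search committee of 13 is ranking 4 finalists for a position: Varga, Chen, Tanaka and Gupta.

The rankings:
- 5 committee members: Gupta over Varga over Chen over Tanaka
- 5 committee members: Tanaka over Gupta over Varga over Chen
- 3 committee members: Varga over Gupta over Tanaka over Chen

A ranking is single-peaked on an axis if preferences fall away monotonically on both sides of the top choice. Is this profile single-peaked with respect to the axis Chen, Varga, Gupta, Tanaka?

yes

Axis positions: Chen=1, Varga=2, Gupta=3, Tanaka=4.
Faction 1 (peak Gupta at position 3): ranking walks positions 3-2-1-4, expanding outward from the peak — single-peaked.
Faction 2 (peak Tanaka at position 4): ranking walks positions 4-3-2-1, expanding outward from the peak — single-peaked.
Faction 3 (peak Varga at position 2): ranking walks positions 2-3-4-1, expanding outward from the peak — single-peaked.
Every ranking is single-peaked on this axis.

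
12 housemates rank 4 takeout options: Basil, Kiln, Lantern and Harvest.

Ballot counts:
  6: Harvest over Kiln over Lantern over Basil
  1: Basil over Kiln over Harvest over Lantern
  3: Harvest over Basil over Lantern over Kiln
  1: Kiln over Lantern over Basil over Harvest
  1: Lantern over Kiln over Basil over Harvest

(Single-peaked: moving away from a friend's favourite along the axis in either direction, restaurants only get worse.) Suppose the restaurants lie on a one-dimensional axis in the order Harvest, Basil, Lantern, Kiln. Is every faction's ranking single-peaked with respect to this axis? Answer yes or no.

Axis positions: Harvest=1, Basil=2, Lantern=3, Kiln=4.
Faction 1: ranking walks positions 1-4-3-2; Kiln is ranked above Basil even though Basil lies between Kiln and the peak Harvest on the axis — preferences dip and rise again. Not single-peaked.
Faction 2: ranking walks positions 2-4-1-3; Kiln is ranked above Lantern even though Lantern lies between Kiln and the peak Basil on the axis — preferences dip and rise again. Not single-peaked.
Faction 3 (peak Harvest at position 1): ranking walks positions 1-2-3-4, expanding outward from the peak — single-peaked.
Faction 4 (peak Kiln at position 4): ranking walks positions 4-3-2-1, expanding outward from the peak — single-peaked.
Faction 5 (peak Lantern at position 3): ranking walks positions 3-4-2-1, expanding outward from the peak — single-peaked.
Faction 1 violates single-peakedness, so the profile is not single-peaked on this axis.

no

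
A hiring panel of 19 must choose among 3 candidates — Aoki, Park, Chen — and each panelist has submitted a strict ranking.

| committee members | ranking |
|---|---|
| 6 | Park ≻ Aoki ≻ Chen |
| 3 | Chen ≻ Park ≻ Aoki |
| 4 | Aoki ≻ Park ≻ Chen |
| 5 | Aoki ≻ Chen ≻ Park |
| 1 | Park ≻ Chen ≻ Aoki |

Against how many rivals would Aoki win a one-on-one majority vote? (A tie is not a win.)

Aoki against each rival (19 committee members):
Aoki vs Park: Aoki preferred on 4+5 = 9 ballots; Park wins 10–9.
Aoki vs Chen: Aoki wins 15–4.
Aoki beats Chen; loses to Park — 1 pairwise win.

1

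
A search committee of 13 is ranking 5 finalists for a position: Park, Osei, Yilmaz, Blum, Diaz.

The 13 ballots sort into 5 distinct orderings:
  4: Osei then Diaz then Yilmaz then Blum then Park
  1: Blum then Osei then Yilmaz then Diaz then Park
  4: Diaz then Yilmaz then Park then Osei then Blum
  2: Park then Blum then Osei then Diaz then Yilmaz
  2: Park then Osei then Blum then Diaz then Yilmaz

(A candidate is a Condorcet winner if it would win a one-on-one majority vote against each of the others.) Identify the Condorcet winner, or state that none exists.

none

Pairwise majorities:
Park vs Osei: Park wins 8–5.
Park vs Yilmaz: Yilmaz wins 9–4.
Park vs Blum: Park wins 8–5.
Park–Diaz: Diaz 9–4.
Osei–Yilmaz: Osei 9–4.
Osei vs Blum: Osei, 10–3.
Osei vs Diaz: Osei wins 9–4.
Yilmaz vs Blum: Yilmaz, 8–5.
Yilmaz–Diaz: Diaz 12–1.
Blum–Diaz: Diaz 8–5.
Every candidate loses at least once (Park loses to Yilmaz; Osei loses to Park; Yilmaz loses to Osei; Blum loses to Park; Diaz loses to Osei). The majority relation contains the cycle Park beats Osei beats Yilmaz beats Park, so there is no Condorcet winner.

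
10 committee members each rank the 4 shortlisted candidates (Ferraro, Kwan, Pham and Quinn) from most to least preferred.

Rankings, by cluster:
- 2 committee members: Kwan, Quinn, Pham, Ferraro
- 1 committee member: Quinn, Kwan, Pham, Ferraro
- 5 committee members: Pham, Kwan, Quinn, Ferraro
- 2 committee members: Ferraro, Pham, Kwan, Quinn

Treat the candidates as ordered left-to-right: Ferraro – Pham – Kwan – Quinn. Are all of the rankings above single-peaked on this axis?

Axis positions: Ferraro=1, Pham=2, Kwan=3, Quinn=4.
Cluster 1 (peak Kwan at position 3): ranking walks positions 3-4-2-1, expanding outward from the peak — single-peaked.
Cluster 2 (peak Quinn at position 4): ranking walks positions 4-3-2-1, expanding outward from the peak — single-peaked.
Cluster 3 (peak Pham at position 2): ranking walks positions 2-3-4-1, expanding outward from the peak — single-peaked.
Cluster 4 (peak Ferraro at position 1): ranking walks positions 1-2-3-4, expanding outward from the peak — single-peaked.
Every ranking is single-peaked on this axis.

yes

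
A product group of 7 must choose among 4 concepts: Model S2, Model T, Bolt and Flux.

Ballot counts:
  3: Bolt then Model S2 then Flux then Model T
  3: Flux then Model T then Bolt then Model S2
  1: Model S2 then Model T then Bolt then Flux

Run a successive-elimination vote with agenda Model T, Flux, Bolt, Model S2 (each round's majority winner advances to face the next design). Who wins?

Round 1: Model T vs Flux — 1–6, Flux advances.
Round 2: Flux vs Bolt — 3–4, Bolt advances.
Round 3: Bolt vs Model S2 — 6–1, Bolt advances.
Bolt survives the agenda.

Bolt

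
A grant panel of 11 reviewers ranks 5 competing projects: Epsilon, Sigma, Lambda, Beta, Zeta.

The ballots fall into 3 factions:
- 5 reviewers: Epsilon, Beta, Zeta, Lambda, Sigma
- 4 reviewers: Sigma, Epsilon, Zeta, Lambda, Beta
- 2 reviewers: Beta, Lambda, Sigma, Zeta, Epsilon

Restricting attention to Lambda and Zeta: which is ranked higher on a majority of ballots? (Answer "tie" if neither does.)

Ballots ranking Lambda above Zeta: 2.
Ballots ranking Zeta above Lambda: 11 − 2 = 9.
Zeta wins the head-to-head 9–2.

Zeta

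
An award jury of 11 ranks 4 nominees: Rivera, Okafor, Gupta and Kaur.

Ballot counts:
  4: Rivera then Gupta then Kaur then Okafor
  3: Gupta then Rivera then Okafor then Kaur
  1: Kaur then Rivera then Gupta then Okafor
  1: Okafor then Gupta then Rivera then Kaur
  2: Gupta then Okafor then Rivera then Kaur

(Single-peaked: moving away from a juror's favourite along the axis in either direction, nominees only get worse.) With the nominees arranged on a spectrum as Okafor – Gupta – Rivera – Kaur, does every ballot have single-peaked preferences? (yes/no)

Axis positions: Okafor=1, Gupta=2, Rivera=3, Kaur=4.
Group 1 (peak Rivera at position 3): ranking walks positions 3-2-4-1, expanding outward from the peak — single-peaked.
Group 2 (peak Gupta at position 2): ranking walks positions 2-3-1-4, expanding outward from the peak — single-peaked.
Group 3 (peak Kaur at position 4): ranking walks positions 4-3-2-1, expanding outward from the peak — single-peaked.
Group 4 (peak Okafor at position 1): ranking walks positions 1-2-3-4, expanding outward from the peak — single-peaked.
Group 5 (peak Gupta at position 2): ranking walks positions 2-1-3-4, expanding outward from the peak — single-peaked.
Every ranking is single-peaked on this axis.

yes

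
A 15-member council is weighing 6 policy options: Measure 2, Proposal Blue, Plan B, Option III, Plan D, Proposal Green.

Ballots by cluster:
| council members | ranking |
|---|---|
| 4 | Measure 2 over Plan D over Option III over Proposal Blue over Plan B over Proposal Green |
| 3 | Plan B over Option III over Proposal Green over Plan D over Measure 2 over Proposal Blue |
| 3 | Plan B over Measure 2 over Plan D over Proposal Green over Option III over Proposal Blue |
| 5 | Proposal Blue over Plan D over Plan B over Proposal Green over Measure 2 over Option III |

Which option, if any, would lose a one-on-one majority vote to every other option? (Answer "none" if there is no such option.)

none

Pairwise majorities:
Measure 2 vs Proposal Blue: Measure 2, 10–5.
Measure 2 vs Plan B: Plan B wins 11–4.
Measure 2–Option III: Measure 2 12–3.
Measure 2 vs Plan D: Measure 2 preferred on 4+3 = 7 ballots; Plan D wins 8–7.
Measure 2 vs Proposal Green: Measure 2 is ranked higher on 4+3 = 7 ballots, Proposal Green on 8. Proposal Green wins 8–7.
Proposal Blue vs Plan B: Proposal Blue is ranked higher on 4+5 = 9 ballots, Plan B on 6. Proposal Blue wins 9–6.
Proposal Blue vs Option III: 5 to 10, Option III.
Proposal Blue vs Plan D: Proposal Blue preferred on 5 ballots; Plan D wins 10–5.
Proposal Blue vs Proposal Green: Proposal Blue wins 9–6.
Plan B vs Option III: 11 to 4, Plan B.
Plan B vs Plan D: Plan D, 9–6.
Plan B vs Proposal Green: 4+3+3+5 = 15 for Plan B, 0 for Proposal Green — Plan B by 15–0.
Option III–Plan D: Plan D 12–3.
Option III vs Proposal Green: Proposal Green wins 8–7.
Plan D vs Proposal Green: Plan D wins 12–3.
No option is winless: Measure 2 beats Proposal Blue; Proposal Blue beats Plan B; Plan B beats Measure 2; Option III beats Proposal Blue; Plan D beats Measure 2; Proposal Green beats Measure 2. There is no Condorcet loser.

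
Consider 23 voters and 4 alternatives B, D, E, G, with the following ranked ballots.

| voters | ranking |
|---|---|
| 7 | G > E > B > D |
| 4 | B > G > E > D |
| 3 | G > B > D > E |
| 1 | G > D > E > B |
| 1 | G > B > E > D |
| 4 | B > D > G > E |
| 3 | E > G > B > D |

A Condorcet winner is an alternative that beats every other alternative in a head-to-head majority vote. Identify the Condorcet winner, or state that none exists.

Check each pair by majority over 23 ballots:
B vs D: B, 22–1.
B vs E: B wins 12–11.
B vs G: G wins 15–8.
D vs E: E wins 15–8.
D vs G: G wins 19–4.
E–G: G 20–3.
G beats each of B, D, E — G is the Condorcet winner.

G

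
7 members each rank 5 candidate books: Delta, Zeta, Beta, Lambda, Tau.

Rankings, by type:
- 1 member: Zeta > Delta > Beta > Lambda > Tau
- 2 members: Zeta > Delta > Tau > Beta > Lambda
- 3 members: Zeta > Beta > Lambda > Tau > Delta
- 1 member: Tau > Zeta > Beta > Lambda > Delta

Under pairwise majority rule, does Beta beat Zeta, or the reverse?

No ballot ranks Beta above Zeta: 0.
Ballots ranking Zeta above Beta: 7 − 0 = 7.
Zeta wins the head-to-head 7–0.

Zeta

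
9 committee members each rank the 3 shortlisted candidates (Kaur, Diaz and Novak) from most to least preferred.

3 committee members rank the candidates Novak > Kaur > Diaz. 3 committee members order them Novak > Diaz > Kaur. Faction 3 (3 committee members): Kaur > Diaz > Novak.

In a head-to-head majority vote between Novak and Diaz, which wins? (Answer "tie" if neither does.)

Ballots ranking Novak above Diaz: 3 + 3 = 6.
Ballots ranking Diaz above Novak: 9 − 6 = 3.
Novak wins the head-to-head 6–3.

Novak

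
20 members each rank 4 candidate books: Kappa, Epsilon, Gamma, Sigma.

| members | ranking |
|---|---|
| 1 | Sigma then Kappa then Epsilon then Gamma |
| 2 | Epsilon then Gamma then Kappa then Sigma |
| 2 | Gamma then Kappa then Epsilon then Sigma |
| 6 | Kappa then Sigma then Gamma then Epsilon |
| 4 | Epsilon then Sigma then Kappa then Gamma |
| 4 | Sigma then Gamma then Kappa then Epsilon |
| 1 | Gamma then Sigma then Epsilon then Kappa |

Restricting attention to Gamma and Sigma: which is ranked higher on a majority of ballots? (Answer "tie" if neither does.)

Ballots ranking Gamma above Sigma: 2 + 2 + 1 = 5.
Ballots ranking Sigma above Gamma: 20 − 5 = 15.
Sigma wins the head-to-head 15–5.

Sigma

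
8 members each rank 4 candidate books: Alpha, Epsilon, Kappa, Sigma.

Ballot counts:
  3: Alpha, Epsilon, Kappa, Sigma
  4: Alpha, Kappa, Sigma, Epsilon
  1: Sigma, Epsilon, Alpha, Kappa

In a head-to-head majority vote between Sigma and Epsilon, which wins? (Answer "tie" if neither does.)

Ballots ranking Sigma above Epsilon: 4 + 1 = 5.
Ballots ranking Epsilon above Sigma: 8 − 5 = 3.
Sigma wins the head-to-head 5–3.

Sigma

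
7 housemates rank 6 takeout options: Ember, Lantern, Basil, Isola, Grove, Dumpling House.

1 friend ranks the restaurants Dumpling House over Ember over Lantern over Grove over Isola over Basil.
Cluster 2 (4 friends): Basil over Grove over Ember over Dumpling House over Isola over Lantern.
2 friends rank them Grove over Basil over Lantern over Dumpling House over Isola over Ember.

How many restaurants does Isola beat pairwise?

Isola against each rival (7 friends):
Isola–Ember: Ember 5–2.
Isola vs Lantern: Isola wins 4–3.
Isola vs Basil: Isola preferred on 1 ballot; Basil wins 6–1.
Isola vs Grove: Grove, 7–0.
Isola–Dumpling House: Dumpling House 7–0.
Isola beats Lantern; loses to Ember, Basil, Grove, Dumpling House — 1 pairwise win.

1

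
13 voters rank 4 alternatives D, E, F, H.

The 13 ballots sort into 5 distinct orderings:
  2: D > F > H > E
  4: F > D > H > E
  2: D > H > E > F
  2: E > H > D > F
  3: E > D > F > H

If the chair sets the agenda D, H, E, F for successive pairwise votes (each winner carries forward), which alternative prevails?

Round 1: D vs H — 11–2, D advances.
Round 2: D vs E — 8–5, D advances.
Round 3: D vs F — 9–4, D advances.
D survives the agenda.

D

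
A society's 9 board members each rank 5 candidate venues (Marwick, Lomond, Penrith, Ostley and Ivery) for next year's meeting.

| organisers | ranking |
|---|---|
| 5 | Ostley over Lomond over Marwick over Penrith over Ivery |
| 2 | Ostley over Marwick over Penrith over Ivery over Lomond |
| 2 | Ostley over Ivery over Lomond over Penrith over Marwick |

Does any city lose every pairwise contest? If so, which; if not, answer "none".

Pairwise majorities:
Marwick vs Lomond: Lomond, 7–2.
Marwick vs Penrith: Marwick preferred on 5+2 = 7 ballots; Marwick wins 7–2.
Marwick vs Ostley: Ostley, 9–0.
Marwick–Ivery: Marwick 7–2.
Lomond vs Penrith: Lomond, 7–2.
Lomond–Ostley: Ostley 9–0.
Lomond vs Ivery: Lomond wins 5–4.
Penrith vs Ostley: Penrith preferred on 0 ballots; Ostley wins 9–0.
Penrith vs Ivery: Penrith preferred on 5+2 = 7 ballots; Penrith wins 7–2.
Ostley vs Ivery: Ostley is ranked higher on 5+2+2 = 9 ballots, Ivery on 0. Ostley wins 9–0.
Only Ivery has no wins; Ivery is the Condorcet loser.

Ivery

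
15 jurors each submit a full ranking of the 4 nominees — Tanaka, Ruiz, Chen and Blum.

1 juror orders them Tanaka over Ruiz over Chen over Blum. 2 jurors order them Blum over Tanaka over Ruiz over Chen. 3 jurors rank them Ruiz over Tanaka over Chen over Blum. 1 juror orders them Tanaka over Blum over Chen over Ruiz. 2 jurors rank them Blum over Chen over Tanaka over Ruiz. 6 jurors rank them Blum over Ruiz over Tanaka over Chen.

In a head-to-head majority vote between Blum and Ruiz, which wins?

Ballots ranking Blum above Ruiz: 2 + 1 + 2 + 6 = 11.
Ballots ranking Ruiz above Blum: 15 − 11 = 4.
Blum wins the head-to-head 11–4.

Blum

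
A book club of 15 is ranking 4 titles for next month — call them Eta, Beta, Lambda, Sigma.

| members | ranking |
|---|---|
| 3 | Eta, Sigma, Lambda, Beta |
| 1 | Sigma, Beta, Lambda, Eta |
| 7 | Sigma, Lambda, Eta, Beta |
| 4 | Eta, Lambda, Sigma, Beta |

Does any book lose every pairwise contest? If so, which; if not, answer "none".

Pairwise majorities:
Eta vs Beta: Eta is ranked higher on 3+7+4 = 14 ballots, Beta on 1. Eta wins 14–1.
Eta vs Lambda: Lambda, 8–7.
Eta vs Sigma: 3+4 = 7 for Eta, 8 for Sigma — Sigma by 8–7.
Beta vs Lambda: Beta preferred on 1 ballot; Lambda wins 14–1.
Beta vs Sigma: Beta preferred on 0 ballots; Sigma wins 15–0.
Lambda–Sigma: Sigma 11–4.
Beta is beaten in every head-to-head and is the Condorcet loser.

Beta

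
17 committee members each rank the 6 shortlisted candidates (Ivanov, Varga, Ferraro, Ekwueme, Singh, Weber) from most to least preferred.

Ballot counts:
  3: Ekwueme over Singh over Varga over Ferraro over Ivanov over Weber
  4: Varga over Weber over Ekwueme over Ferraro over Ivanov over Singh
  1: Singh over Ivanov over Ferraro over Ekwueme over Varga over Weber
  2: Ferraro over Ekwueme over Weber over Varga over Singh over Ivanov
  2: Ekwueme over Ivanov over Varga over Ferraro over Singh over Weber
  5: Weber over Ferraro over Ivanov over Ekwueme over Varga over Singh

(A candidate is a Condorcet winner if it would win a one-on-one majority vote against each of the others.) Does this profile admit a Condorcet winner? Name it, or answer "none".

Check each pair by majority over 17 ballots:
Ivanov vs Varga: Ivanov is ranked higher on 1+2+5 = 8 ballots, Varga on 9. Varga wins 9–8.
Ivanov vs Ferraro: 3 to 14, Ferraro.
Ivanov vs Ekwueme: 1+5 = 6 for Ivanov, 11 for Ekwueme — Ekwueme by 11–6.
Ivanov vs Singh: 11 to 6, Ivanov.
Ivanov vs Weber: 3+1+2 = 6 for Ivanov, 11 for Weber — Weber by 11–6.
Varga vs Ferraro: 3+4+2 = 9 for Varga, 8 for Ferraro — Varga by 9–8.
Varga vs Ekwueme: 4 to 13, Ekwueme.
Varga vs Singh: 13 to 4, Varga.
Varga vs Weber: 3+4+1+2 = 10 for Varga, 7 for Weber — Varga by 10–7.
Ferraro vs Ekwueme: 8 to 9, Ekwueme.
Ferraro vs Singh: 13 to 4, Ferraro.
Ferraro vs Weber: Ferraro preferred on 3+1+2+2 = 8 ballots; Weber wins 9–8.
Ekwueme vs Singh: 16 to 1, Ekwueme.
Ekwueme vs Weber: 3+1+2+2 = 8 for Ekwueme, 9 for Weber — Weber by 9–8.
Singh vs Weber: 3+1+2 = 6 for Singh, 11 for Weber — Weber by 11–6.
Each candidate drops at least one matchup (Ivanov loses to Varga; Varga loses to Ekwueme; Ferraro loses to Varga; Ekwueme loses to Weber; Singh loses to Ivanov; Weber loses to Varga); the cycle Varga → Weber → Ekwueme → Varga rules out a Condorcet winner.

none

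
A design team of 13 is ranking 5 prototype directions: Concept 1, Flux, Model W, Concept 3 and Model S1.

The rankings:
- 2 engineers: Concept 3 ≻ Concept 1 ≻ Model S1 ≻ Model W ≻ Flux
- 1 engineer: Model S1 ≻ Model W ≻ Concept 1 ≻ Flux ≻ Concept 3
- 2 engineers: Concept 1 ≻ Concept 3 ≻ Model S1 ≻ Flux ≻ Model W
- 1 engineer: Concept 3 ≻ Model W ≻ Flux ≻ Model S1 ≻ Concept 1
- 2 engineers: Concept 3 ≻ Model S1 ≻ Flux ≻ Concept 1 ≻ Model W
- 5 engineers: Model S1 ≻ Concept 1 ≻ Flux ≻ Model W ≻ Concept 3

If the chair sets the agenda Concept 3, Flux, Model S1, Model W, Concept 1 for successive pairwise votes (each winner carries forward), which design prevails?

Round 1: Concept 3 vs Flux — 7–6, Concept 3 advances.
Round 2: Concept 3 vs Model S1 — 7–6, Concept 3 advances.
Round 3: Concept 3 vs Model W — 7–6, Concept 3 advances.
Round 4: Concept 3 vs Concept 1 — 5–8, Concept 1 advances.
Concept 1 survives the agenda.

Concept 1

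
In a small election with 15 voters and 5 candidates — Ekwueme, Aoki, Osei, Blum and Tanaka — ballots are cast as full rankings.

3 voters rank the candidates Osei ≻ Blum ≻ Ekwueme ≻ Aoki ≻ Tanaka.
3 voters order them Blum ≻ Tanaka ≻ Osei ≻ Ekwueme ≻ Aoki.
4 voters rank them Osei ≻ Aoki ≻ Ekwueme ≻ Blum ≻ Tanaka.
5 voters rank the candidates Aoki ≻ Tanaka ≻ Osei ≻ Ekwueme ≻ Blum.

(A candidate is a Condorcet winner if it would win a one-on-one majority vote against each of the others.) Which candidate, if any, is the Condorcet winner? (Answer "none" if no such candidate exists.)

none

Head-to-head results (15 voters):
Ekwueme vs Aoki: Aoki, 9–6.
Ekwueme vs Osei: Osei, 15–0.
Ekwueme–Blum: Ekwueme 9–6.
Ekwueme vs Tanaka: Tanaka, 8–7.
Aoki vs Osei: Osei, 10–5.
Aoki vs Blum: Aoki wins 9–6.
Aoki vs Tanaka: Aoki, 12–3.
Osei vs Blum: Osei, 12–3.
Osei vs Tanaka: Tanaka wins 8–7.
Blum vs Tanaka: Blum wins 10–5.
Every candidate loses at least once (Ekwueme loses to Aoki; Aoki loses to Osei; Osei loses to Tanaka; Blum loses to Ekwueme; Tanaka loses to Aoki). The majority relation contains the cycle Ekwueme > Blum > Tanaka > Ekwueme, so there is no Condorcet winner.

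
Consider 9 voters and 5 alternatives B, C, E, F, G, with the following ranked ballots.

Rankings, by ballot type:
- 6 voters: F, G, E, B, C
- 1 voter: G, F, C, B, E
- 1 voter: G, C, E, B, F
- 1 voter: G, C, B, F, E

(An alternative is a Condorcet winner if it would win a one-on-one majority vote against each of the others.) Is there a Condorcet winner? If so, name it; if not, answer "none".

Head-to-head results (9 voters):
B vs C: B preferred on 6 ballots; B wins 6–3.
B vs E: B preferred on 1+1 = 2 ballots; E wins 7–2.
B vs F: 1+1 = 2 for B, 7 for F — F by 7–2.
B vs G: 0 for B, 9 for G — G by 9–0.
C vs E: 3 to 6, E.
C vs F: 2 to 7, F.
C vs G: 0 for C, 9 for G — G by 9–0.
E vs F: 1 to 8, F.
E vs G: E preferred on 0 ballots; G wins 9–0.
F vs G: F preferred on 6 ballots; F wins 6–3.
F wins every pairwise contest, so F is the Condorcet winner.

F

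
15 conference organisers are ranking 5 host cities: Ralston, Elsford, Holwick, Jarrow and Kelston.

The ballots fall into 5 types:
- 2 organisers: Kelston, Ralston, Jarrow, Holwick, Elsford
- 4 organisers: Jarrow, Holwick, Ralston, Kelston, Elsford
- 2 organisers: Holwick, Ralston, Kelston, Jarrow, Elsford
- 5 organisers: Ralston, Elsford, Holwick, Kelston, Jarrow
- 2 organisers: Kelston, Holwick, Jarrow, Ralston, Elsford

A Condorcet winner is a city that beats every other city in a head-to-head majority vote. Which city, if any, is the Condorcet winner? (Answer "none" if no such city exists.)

Holwick

Check each pair by majority over 15 ballots:
Ralston vs Elsford: Ralston wins 15–0.
Ralston vs Holwick: Holwick wins 8–7.
Ralston vs Jarrow: Ralston, 9–6.
Ralston vs Kelston: Ralston, 11–4.
Elsford vs Holwick: Holwick wins 10–5.
Elsford vs Jarrow: Jarrow wins 10–5.
Elsford vs Kelston: Kelston, 10–5.
Holwick vs Jarrow: Holwick wins 9–6.
Holwick vs Kelston: Holwick, 11–4.
Jarrow vs Kelston: Kelston wins 11–4.
Holwick defeats every rival head-to-head and is the Condorcet winner.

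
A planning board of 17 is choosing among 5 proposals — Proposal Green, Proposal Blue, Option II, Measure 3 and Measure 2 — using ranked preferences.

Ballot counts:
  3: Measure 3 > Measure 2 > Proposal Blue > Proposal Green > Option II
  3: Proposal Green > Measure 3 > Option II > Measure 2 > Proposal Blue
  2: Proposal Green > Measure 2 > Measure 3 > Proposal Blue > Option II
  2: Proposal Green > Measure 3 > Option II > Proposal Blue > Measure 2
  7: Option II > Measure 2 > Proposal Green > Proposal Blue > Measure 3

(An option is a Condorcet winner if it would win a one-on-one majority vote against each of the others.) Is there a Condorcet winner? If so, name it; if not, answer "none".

Check each pair by majority over 17 ballots:
Proposal Green vs Proposal Blue: Proposal Green, 14–3.
Proposal Green vs Option II: Proposal Green wins 10–7.
Proposal Green vs Measure 3: Proposal Green wins 14–3.
Proposal Green vs Measure 2: 3+2+2 = 7 for Proposal Green, 10 for Measure 2 — Measure 2 by 10–7.
Proposal Blue–Option II: Option II 12–5.
Proposal Blue vs Measure 3: Proposal Blue preferred on 7 ballots; Measure 3 wins 10–7.
Proposal Blue vs Measure 2: Measure 2, 15–2.
Option II vs Measure 3: 7 for Option II, 10 for Measure 3 — Measure 3 by 10–7.
Option II vs Measure 2: Option II, 12–5.
Measure 3 vs Measure 2: Measure 3 preferred on 3+3+2 = 8 ballots; Measure 2 wins 9–8.
Every option loses at least once (Proposal Green loses to Measure 2; Proposal Blue loses to Proposal Green; Option II loses to Proposal Green; Measure 3 loses to Proposal Green; Measure 2 loses to Option II). The majority relation contains the cycle Proposal Green > Option II > Measure 2 > Proposal Green, so there is no Condorcet winner.

none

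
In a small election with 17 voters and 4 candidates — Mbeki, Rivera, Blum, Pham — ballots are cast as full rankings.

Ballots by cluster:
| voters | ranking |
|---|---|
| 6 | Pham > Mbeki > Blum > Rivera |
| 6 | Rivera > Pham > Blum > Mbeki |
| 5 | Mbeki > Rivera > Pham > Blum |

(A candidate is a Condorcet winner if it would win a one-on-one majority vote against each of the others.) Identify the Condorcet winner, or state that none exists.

none

Head-to-head results (17 voters):
Mbeki vs Rivera: Mbeki, 11–6.
Mbeki vs Blum: Mbeki wins 11–6.
Mbeki vs Pham: Pham, 12–5.
Rivera–Blum: Rivera 11–6.
Rivera vs Pham: Rivera wins 11–6.
Blum–Pham: Pham 17–0.
No candidate is unbeaten: Mbeki loses to Pham; Rivera loses to Mbeki; Blum loses to Mbeki; Pham loses to Rivera. In particular Mbeki → Rivera → Pham → Mbeki is a majority cycle — no Condorcet winner exists.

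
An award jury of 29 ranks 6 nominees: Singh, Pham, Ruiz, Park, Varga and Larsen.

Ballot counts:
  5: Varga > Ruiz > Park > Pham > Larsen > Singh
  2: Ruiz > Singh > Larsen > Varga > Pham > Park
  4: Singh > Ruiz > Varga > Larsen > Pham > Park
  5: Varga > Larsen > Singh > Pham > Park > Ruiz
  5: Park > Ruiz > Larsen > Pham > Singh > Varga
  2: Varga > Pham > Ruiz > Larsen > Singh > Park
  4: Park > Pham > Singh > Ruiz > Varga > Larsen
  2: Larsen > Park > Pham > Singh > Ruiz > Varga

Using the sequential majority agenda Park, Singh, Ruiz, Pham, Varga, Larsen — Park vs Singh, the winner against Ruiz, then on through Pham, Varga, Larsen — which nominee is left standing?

Round 1: Park vs Singh — 16–13, Park advances.
Round 2: Park vs Ruiz — 16–13, Park advances.
Round 3: Park vs Pham — 16–13, Park advances.
Round 4: Park vs Varga — 11–18, Varga advances.
Round 5: Varga vs Larsen — 20–9, Varga advances.
Varga survives the agenda.

Varga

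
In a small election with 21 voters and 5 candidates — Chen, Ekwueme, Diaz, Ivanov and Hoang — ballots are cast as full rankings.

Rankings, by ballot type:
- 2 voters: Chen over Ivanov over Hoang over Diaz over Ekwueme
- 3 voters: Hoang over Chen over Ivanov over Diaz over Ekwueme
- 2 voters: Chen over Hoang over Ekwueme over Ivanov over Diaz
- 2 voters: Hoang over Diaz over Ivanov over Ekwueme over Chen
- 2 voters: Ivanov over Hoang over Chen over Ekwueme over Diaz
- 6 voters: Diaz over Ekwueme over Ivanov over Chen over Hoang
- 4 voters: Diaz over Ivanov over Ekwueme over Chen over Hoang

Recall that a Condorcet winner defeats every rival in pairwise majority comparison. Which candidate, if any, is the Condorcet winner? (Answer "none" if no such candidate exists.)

Head-to-head results (21 voters):
Chen vs Ekwueme: Ekwueme wins 12–9.
Chen vs Diaz: Diaz, 12–9.
Chen vs Ivanov: Ivanov, 14–7.
Chen–Hoang: Chen 14–7.
Ekwueme vs Diaz: Diaz wins 17–4.
Ekwueme–Ivanov: Ivanov 13–8.
Ekwueme vs Hoang: Hoang wins 11–10.
Diaz vs Ivanov: Diaz wins 12–9.
Diaz–Hoang: Hoang 11–10.
Ivanov–Hoang: Ivanov 14–7.
Every candidate loses at least once (Chen loses to Ekwueme; Ekwueme loses to Diaz; Diaz loses to Hoang; Ivanov loses to Diaz; Hoang loses to Chen). The majority relation contains the cycle Chen → Hoang → Ekwueme → Chen, so there is no Condorcet winner.

none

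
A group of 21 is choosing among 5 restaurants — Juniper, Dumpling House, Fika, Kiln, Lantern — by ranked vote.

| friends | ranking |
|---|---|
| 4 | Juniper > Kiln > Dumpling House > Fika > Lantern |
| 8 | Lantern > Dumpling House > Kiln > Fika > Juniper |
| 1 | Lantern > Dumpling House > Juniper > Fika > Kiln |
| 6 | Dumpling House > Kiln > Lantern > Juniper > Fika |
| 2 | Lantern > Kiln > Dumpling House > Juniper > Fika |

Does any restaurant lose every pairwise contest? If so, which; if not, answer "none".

Fika

Pairwise majorities:
Juniper vs Dumpling House: 4 for Juniper, 17 for Dumpling House — Dumpling House by 17–4.
Juniper–Fika: Juniper 13–8.
Juniper–Kiln: Kiln 16–5.
Juniper vs Lantern: Juniper preferred on 4 ballots; Lantern wins 17–4.
Dumpling House vs Fika: Dumpling House is ranked higher on 4+8+1+6+2 = 21 ballots, Fika on 0. Dumpling House wins 21–0.
Dumpling House vs Kiln: Dumpling House preferred on 8+1+6 = 15 ballots; Dumpling House wins 15–6.
Dumpling House vs Lantern: Lantern wins 11–10.
Fika vs Kiln: 1 for Fika, 20 for Kiln — Kiln by 20–1.
Fika vs Lantern: Fika preferred on 4 ballots; Lantern wins 17–4.
Kiln vs Lantern: 4+6 = 10 for Kiln, 11 for Lantern — Lantern by 11–10.
Fika is beaten in every head-to-head and is the Condorcet loser.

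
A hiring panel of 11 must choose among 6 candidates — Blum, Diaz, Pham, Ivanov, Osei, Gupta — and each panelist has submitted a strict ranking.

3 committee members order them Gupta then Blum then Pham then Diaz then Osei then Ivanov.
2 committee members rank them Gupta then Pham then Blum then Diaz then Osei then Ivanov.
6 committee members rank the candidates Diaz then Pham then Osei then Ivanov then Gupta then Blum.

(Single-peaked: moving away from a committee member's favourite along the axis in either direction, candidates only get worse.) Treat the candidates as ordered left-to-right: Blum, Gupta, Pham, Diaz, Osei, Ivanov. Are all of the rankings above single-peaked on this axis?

Axis positions: Blum=1, Gupta=2, Pham=3, Diaz=4, Osei=5, Ivanov=6.
Type 1 (peak Gupta at position 2): ranking walks positions 2-1-3-4-5-6, expanding outward from the peak — single-peaked.
Type 2 (peak Gupta at position 2): ranking walks positions 2-3-1-4-5-6, expanding outward from the peak — single-peaked.
Type 3 (peak Diaz at position 4): ranking walks positions 4-3-5-6-2-1, expanding outward from the peak — single-peaked.
Every ranking is single-peaked on this axis.

yes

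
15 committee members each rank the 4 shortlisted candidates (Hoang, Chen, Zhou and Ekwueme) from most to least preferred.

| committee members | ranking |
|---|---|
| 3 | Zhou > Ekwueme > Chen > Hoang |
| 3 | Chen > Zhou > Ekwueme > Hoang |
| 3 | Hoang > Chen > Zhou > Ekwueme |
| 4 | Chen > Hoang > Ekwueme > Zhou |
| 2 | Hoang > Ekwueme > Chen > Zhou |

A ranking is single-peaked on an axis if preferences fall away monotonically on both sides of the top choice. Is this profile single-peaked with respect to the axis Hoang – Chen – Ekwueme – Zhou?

no

Axis positions: Hoang=1, Chen=2, Ekwueme=3, Zhou=4.
Group 1 (peak Zhou at position 4): ranking walks positions 4-3-2-1, expanding outward from the peak — single-peaked.
Group 2: ranking walks positions 2-4-3-1; Zhou is ranked above Ekwueme even though Ekwueme lies between Zhou and the peak Chen on the axis — preferences dip and rise again. Not single-peaked.
Group 3: ranking walks positions 1-2-4-3; Zhou is ranked above Ekwueme even though Ekwueme lies between Zhou and the peak Hoang on the axis — preferences dip and rise again. Not single-peaked.
Group 4 (peak Chen at position 2): ranking walks positions 2-1-3-4, expanding outward from the peak — single-peaked.
Group 5: ranking walks positions 1-3-2-4; Ekwueme is ranked above Chen even though Chen lies between Ekwueme and the peak Hoang on the axis — preferences dip and rise again. Not single-peaked.
Group 2 violates single-peakedness, so the profile is not single-peaked on this axis.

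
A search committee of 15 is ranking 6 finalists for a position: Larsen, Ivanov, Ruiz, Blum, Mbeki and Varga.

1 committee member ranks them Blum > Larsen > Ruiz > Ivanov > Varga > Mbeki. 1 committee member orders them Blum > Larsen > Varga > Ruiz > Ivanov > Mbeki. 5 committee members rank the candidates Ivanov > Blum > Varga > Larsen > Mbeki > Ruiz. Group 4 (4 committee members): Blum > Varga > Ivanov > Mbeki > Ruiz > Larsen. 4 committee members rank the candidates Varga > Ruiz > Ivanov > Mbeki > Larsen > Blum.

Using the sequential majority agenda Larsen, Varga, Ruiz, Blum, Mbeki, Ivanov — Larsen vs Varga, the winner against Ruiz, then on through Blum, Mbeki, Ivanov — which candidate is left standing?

Round 1: Larsen vs Varga — 2–13, Varga advances.
Round 2: Varga vs Ruiz — 14–1, Varga advances.
Round 3: Varga vs Blum — 4–11, Blum advances.
Round 4: Blum vs Mbeki — 11–4, Blum advances.
Round 5: Blum vs Ivanov — 6–9, Ivanov advances.
Ivanov survives the agenda.

Ivanov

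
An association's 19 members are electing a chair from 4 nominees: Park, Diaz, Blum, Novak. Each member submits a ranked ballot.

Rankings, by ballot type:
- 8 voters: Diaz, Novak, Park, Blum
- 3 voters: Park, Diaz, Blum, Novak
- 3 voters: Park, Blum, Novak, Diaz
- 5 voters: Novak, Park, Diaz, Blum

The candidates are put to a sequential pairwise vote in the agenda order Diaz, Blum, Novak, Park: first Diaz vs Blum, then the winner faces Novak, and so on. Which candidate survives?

Park

Round 1: Diaz vs Blum — 16–3, Diaz advances.
Round 2: Diaz vs Novak — 11–8, Diaz advances.
Round 3: Diaz vs Park — 8–11, Park advances.
Park survives the agenda.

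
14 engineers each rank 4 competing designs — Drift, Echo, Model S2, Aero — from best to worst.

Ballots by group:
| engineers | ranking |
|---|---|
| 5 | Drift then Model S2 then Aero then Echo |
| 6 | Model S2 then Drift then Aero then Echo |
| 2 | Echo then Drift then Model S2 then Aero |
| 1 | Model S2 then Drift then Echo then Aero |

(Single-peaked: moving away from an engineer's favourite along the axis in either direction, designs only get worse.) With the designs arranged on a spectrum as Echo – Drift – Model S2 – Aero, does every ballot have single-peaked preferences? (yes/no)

yes

Axis positions: Echo=1, Drift=2, Model S2=3, Aero=4.
Group 1 (peak Drift at position 2): ranking walks positions 2-3-4-1, expanding outward from the peak — single-peaked.
Group 2 (peak Model S2 at position 3): ranking walks positions 3-2-4-1, expanding outward from the peak — single-peaked.
Group 3 (peak Echo at position 1): ranking walks positions 1-2-3-4, expanding outward from the peak — single-peaked.
Group 4 (peak Model S2 at position 3): ranking walks positions 3-2-1-4, expanding outward from the peak — single-peaked.
Every ranking is single-peaked on this axis.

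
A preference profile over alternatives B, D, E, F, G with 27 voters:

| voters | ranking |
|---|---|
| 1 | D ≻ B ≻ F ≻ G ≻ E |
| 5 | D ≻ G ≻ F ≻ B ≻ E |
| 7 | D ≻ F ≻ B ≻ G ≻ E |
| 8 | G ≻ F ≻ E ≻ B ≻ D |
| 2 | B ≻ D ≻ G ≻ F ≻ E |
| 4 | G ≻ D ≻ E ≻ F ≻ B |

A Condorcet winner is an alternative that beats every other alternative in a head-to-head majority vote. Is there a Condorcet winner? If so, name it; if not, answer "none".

D

Pairwise majorities:
B vs D: D wins 17–10.
B vs E: B wins 15–12.
B–F: F 24–3.
B vs G: G, 17–10.
D vs E: D wins 19–8.
D–F: D 19–8.
D vs G: D wins 15–12.
E vs F: F, 23–4.
E vs G: G wins 27–0.
F vs G: G, 19–8.
D beats each of B, E, F, G — D is the Condorcet winner.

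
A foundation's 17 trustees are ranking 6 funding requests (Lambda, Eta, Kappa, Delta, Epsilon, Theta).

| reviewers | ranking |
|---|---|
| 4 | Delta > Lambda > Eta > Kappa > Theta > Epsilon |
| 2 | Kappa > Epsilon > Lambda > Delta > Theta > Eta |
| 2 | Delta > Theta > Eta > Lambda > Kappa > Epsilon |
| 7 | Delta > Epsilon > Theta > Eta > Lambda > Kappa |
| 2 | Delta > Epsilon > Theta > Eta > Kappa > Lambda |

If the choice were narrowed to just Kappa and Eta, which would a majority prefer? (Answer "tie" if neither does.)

Ballots ranking Kappa above Eta: 2.
Ballots ranking Eta above Kappa: 17 − 2 = 15.
Eta wins the head-to-head 15–2.

Eta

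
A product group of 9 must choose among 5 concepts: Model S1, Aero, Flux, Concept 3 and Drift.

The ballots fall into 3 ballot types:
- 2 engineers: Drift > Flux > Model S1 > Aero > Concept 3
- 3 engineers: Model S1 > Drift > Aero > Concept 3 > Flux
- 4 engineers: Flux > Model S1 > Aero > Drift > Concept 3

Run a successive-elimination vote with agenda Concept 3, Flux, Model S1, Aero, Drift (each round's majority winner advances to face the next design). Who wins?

Round 1: Concept 3 vs Flux — 3–6, Flux advances.
Round 2: Flux vs Model S1 — 6–3, Flux advances.
Round 3: Flux vs Aero — 6–3, Flux advances.
Round 4: Flux vs Drift — 4–5, Drift advances.
The agenda winner is Drift.

Drift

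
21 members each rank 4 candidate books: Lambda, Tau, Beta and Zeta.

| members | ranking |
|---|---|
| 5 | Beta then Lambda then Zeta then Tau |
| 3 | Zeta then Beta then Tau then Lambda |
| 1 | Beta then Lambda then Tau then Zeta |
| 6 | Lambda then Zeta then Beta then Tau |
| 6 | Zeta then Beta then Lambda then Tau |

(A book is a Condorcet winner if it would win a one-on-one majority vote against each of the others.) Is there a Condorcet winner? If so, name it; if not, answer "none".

Check each pair by majority over 21 ballots:
Lambda vs Tau: Lambda wins 18–3.
Lambda vs Beta: Beta wins 15–6.
Lambda–Zeta: Lambda 12–9.
Tau–Beta: Beta 21–0.
Tau vs Zeta: Zeta, 20–1.
Beta–Zeta: Zeta 15–6.
No book is unbeaten: Lambda loses to Beta; Tau loses to Lambda; Beta loses to Zeta; Zeta loses to Lambda. In particular Lambda beats Zeta beats Beta beats Lambda is a majority cycle — no Condorcet winner exists.

none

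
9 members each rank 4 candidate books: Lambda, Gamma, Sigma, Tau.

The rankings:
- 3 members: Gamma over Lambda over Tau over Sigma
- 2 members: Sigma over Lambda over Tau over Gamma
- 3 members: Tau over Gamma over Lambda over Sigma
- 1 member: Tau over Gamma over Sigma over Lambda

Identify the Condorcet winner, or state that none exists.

none

Pairwise majorities:
Lambda–Gamma: Gamma 7–2.
Lambda vs Sigma: Lambda wins 6–3.
Lambda vs Tau: Lambda wins 5–4.
Gamma vs Sigma: Gamma, 7–2.
Gamma vs Tau: Tau wins 6–3.
Sigma vs Tau: Tau, 7–2.
No book is unbeaten: Lambda loses to Gamma; Gamma loses to Tau; Sigma loses to Lambda; Tau loses to Lambda. In particular Lambda → Tau → Gamma → Lambda is a majority cycle — no Condorcet winner exists.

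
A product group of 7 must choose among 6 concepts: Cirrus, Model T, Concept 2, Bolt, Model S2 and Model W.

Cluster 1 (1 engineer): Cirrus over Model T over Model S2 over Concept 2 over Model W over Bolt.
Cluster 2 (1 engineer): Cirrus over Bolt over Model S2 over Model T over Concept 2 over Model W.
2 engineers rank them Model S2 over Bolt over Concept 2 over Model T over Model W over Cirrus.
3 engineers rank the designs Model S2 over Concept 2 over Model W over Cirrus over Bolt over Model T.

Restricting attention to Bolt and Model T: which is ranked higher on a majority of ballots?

Bolt

Ballots ranking Bolt above Model T: 1 + 2 + 3 = 6.
Ballots ranking Model T above Bolt: 7 − 6 = 1.
Bolt wins the head-to-head 6–1.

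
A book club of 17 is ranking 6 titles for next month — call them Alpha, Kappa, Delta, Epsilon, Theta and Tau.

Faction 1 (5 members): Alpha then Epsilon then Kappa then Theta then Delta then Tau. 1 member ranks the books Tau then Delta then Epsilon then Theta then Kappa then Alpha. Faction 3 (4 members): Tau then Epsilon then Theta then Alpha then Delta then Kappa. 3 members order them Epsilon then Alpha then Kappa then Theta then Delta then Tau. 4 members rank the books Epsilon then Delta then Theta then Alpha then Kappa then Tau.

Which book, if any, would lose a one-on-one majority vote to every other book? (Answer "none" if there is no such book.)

Tau

Pairwise majorities:
Alpha vs Kappa: Alpha wins 16–1.
Alpha vs Delta: Alpha preferred on 5+4+3 = 12 ballots; Alpha wins 12–5.
Alpha–Epsilon: Epsilon 12–5.
Alpha vs Theta: 5+3 = 8 for Alpha, 9 for Theta — Theta by 9–8.
Alpha vs Tau: 12 to 5, Alpha.
Kappa vs Delta: 8 to 9, Delta.
Kappa vs Epsilon: 0 for Kappa, 17 for Epsilon — Epsilon by 17–0.
Kappa vs Theta: Theta, 9–8.
Kappa vs Tau: Kappa wins 12–5.
Delta vs Epsilon: 1 to 16, Epsilon.
Delta vs Theta: Theta wins 12–5.
Delta vs Tau: 12 to 5, Delta.
Epsilon vs Theta: Epsilon wins 17–0.
Epsilon vs Tau: Epsilon wins 12–5.
Theta vs Tau: Theta wins 12–5.
Tau is beaten in every head-to-head and is the Condorcet loser.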